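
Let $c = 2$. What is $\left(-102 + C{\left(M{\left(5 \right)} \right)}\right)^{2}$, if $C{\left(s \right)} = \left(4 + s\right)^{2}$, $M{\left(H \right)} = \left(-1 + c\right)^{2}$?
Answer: $5929$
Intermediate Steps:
$M{\left(H \right)} = 1$ ($M{\left(H \right)} = \left(-1 + 2\right)^{2} = 1^{2} = 1$)
$\left(-102 + C{\left(M{\left(5 \right)} \right)}\right)^{2} = \left(-102 + \left(4 + 1\right)^{2}\right)^{2} = \left(-102 + 5^{2}\right)^{2} = \left(-102 + 25\right)^{2} = \left(-77\right)^{2} = 5929$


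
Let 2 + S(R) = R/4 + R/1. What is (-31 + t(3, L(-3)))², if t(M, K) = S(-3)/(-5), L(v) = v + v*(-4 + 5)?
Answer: 356409/400 ≈ 891.02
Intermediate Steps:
S(R) = -2 + 5*R/4 (S(R) = -2 + (R/4 + R/1) = -2 + (R*(¼) + R*1) = -2 + (R/4 + R) = -2 + 5*R/4)
L(v) = 2*v (L(v) = v + v*1 = v + v = 2*v)
t(M, K) = 23/20 (t(M, K) = (-2 + (5/4)*(-3))/(-5) = (-2 - 15/4)*(-⅕) = -23/4*(-⅕) = 23/20)
(-31 + t(3, L(-3)))² = (-31 + 23/20)² = (-597/20)² = 356409/400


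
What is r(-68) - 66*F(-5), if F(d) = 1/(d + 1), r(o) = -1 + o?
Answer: -105/2 ≈ -52.500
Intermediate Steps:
F(d) = 1/(1 + d)
r(-68) - 66*F(-5) = (-1 - 68) - 66/(1 - 5) = -69 - 66/(-4) = -69 - 66*(-1/4) = -69 + 33/2 = -105/2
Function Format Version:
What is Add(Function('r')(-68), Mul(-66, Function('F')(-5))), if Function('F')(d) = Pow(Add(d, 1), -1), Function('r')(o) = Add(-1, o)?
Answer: Rational(-105, 2) ≈ -52.500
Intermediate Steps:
Function('F')(d) = Pow(Add(1, d), -1)
Add(Function('r')(-68), Mul(-66, Function('F')(-5))) = Add(Add(-1, -68), Mul(-66, Pow(Add(1, -5), -1))) = Add(-69, Mul(-66, Pow(-4, -1))) = Add(-69, Mul(-66, Rational(-1, 4))) = Add(-69, Rational(33, 2)) = Rational(-105, 2)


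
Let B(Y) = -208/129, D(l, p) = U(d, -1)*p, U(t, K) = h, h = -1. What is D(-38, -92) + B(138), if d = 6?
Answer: 11660/129 ≈ 90.388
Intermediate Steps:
U(t, K) = -1
D(l, p) = -p
B(Y) = -208/129 (B(Y) = -208*1/129 = -208/129)
D(-38, -92) + B(138) = -1*(-92) - 208/129 = 92 - 208/129 = 11660/129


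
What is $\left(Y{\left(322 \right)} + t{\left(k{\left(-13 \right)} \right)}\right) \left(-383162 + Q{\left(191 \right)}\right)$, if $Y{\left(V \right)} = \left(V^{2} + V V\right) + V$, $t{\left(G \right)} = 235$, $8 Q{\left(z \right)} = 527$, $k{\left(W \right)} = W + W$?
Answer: $- \frac{637242094325}{8} \approx -7.9655 \cdot 10^{10}$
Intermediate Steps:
$k{\left(W \right)} = 2 W$
$Q{\left(z \right)} = \frac{527}{8}$ ($Q{\left(z \right)} = \frac{1}{8} \cdot 527 = \frac{527}{8}$)
$Y{\left(V \right)} = V + 2 V^{2}$ ($Y{\left(V \right)} = \left(V^{2} + V^{2}\right) + V = 2 V^{2} + V = V + 2 V^{2}$)
$\left(Y{\left(322 \right)} + t{\left(k{\left(-13 \right)} \right)}\right) \left(-383162 + Q{\left(191 \right)}\right) = \left(322 \left(1 + 2 \cdot 322\right) + 235\right) \left(-383162 + \frac{527}{8}\right) = \left(322 \left(1 + 644\right) + 235\right) \left(- \frac{3064769}{8}\right) = \left(322 \cdot 645 + 235\right) \left(- \frac{3064769}{8}\right) = \left(207690 + 235\right) \left(- \frac{3064769}{8}\right) = 207925 \left(- \frac{3064769}{8}\right) = - \frac{637242094325}{8}$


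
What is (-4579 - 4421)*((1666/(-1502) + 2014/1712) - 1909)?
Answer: 1380565006875/80357 ≈ 1.7180e+7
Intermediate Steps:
(-4579 - 4421)*((1666/(-1502) + 2014/1712) - 1909) = -9000*((1666*(-1/1502) + 2014*(1/1712)) - 1909) = -9000*((-833/751 + 1007/856) - 1909) = -9000*(43209/642856 - 1909) = -9000*(-1227168895/642856) = 1380565006875/80357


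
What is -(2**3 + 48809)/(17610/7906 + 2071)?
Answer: -192973601/8195468 ≈ -23.546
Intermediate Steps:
-(2**3 + 48809)/(17610/7906 + 2071) = -(8 + 48809)/(17610*(1/7906) + 2071) = -48817/(8805/3953 + 2071) = -48817/8195468/3953 = -48817*3953/8195468 = -1*192973601/8195468 = -192973601/8195468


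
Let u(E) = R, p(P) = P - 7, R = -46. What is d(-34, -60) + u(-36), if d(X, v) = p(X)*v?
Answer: 2414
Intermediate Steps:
p(P) = -7 + P
d(X, v) = v*(-7 + X) (d(X, v) = (-7 + X)*v = v*(-7 + X))
u(E) = -46
d(-34, -60) + u(-36) = -60*(-7 - 34) - 46 = -60*(-41) - 46 = 2460 - 46 = 2414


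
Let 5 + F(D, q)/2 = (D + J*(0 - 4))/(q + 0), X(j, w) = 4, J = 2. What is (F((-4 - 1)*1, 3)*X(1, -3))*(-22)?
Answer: 4928/3 ≈ 1642.7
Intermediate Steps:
F(D, q) = -10 + 2*(-8 + D)/q (F(D, q) = -10 + 2*((D + 2*(0 - 4))/(q + 0)) = -10 + 2*((D + 2*(-4))/q) = -10 + 2*((D - 8)/q) = -10 + 2*((-8 + D)/q) = -10 + 2*(-8 + D)/q)
(F((-4 - 1)*1, 3)*X(1, -3))*(-22) = ((2*(-8 + (-4 - 1)*1 - 5*3)/3)*4)*(-22) = ((2*(1/3)*(-8 - 5*1 - 15))*4)*(-22) = ((2*(1/3)*(-8 - 5 - 15))*4)*(-22) = ((2*(1/3)*(-28))*4)*(-22) = -56/3*4*(-22) = -224/3*(-22) = 4928/3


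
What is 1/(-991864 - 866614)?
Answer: -1/1858478 ≈ -5.3807e-7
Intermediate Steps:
1/(-991864 - 866614) = 1/(-1858478) = -1/1858478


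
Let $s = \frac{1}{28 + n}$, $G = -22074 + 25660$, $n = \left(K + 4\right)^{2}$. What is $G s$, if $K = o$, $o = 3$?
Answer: $\frac{326}{7} \approx 46.571$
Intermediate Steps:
$K = 3$
$n = 49$ ($n = \left(3 + 4\right)^{2} = 7^{2} = 49$)
$G = 3586$
$s = \frac{1}{77}$ ($s = \frac{1}{28 + 49} = \frac{1}{77} \approx 0.012987$)
$G s = 3586 \cdot \frac{1}{77} = \frac{326}{7}$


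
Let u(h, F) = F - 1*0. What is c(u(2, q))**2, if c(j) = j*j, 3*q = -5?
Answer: 625/81 ≈ 7.7160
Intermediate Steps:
q = -5/3 (q = (1/3)*(-5) = -5/3 ≈ -1.6667)
u(h, F) = F (u(h, F) = F + 0 = F)
c(j) = j**2
c(u(2, q))**2 = ((-5/3)**2)**2 = (25/9)**2 = 625/81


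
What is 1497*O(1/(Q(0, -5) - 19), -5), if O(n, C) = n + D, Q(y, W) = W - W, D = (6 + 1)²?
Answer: 1392210/19 ≈ 73274.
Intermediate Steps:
D = 49 (D = 7² = 49)
Q(y, W) = 0
O(n, C) = 49 + n (O(n, C) = n + 49 = 49 + n)
1497*O(1/(Q(0, -5) - 19), -5) = 1497*(49 + 1/(0 - 19)) = 1497*(49 + 1/(-19)) = 1497*(49 - 1/19) = 1497*(930/19) = 1392210/19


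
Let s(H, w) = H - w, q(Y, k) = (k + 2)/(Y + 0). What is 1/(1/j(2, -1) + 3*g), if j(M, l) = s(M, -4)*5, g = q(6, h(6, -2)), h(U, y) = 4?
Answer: 30/91 ≈ 0.32967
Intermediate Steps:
q(Y, k) = (2 + k)/Y
g = 1 (g = (2 + 4)/6 = (1/6)*6 = 1)
j(M, l) = 20 + 5*M (j(M, l) = (M - 1*(-4))*5 = (M + 4)*5 = (4 + M)*5 = 20 + 5*M)
1/(1/j(2, -1) + 3*g) = 1/(1/(20 + 5*2) + 3*1) = 1/(1/(20 + 10) + 3) = 1/(1/30 + 3) = 1/(91/30) = 30/91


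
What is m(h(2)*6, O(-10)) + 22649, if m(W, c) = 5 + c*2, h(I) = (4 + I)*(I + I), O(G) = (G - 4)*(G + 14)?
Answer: 22542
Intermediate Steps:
O(G) = (-4 + G)*(14 + G)
h(I) = 2*I*(4 + I) (h(I) = (4 + I)*(2*I) = 2*I*(4 + I))
m(W, c) = 5 + 2*c
m(h(2)*6, O(-10)) + 22649 = (5 + 2*(-56 + (-10)² + 10*(-10))) + 22649 = (5 + 2*(-56 + 100 - 100)) + 22649 = (5 + 2*(-56)) + 22649 = (5 - 112) + 22649 = -107 + 22649 = 22542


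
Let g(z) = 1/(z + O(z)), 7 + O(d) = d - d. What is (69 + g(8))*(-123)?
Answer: -8610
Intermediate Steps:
O(d) = -7 (O(d) = -7 + (d - d) = -7 + 0 = -7)
g(z) = 1/(-7 + z) (g(z) = 1/(z - 7) = 1/(-7 + z))
(69 + g(8))*(-123) = (69 + 1/(-7 + 8))*(-123) = (69 + 1/1)*(-123) = (69 + 1)*(-123) = 70*(-123) = -8610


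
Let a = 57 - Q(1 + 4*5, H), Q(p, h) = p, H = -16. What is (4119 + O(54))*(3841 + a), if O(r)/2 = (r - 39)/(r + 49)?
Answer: 1644960699/103 ≈ 1.5970e+7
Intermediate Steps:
O(r) = 2*(-39 + r)/(49 + r) (O(r) = 2*((r - 39)/(r + 49)) = 2*((-39 + r)/(49 + r)) = 2*(-39 + r)/(49 + r))
a = 36 (a = 57 - (1 + 4*5) = 57 - (1 + 20) = 57 - 1*21 = 57 - 21 = 36)
(4119 + O(54))*(3841 + a) = (4119 + 2*(-39 + 54)/(49 + 54))*(3841 + 36) = (4119 + 2*15/103)*3877 = (4119 + 2*(1/103)*15)*3877 = (4119 + 30/103)*3877 = (424287/103)*3877 = 1644960699/103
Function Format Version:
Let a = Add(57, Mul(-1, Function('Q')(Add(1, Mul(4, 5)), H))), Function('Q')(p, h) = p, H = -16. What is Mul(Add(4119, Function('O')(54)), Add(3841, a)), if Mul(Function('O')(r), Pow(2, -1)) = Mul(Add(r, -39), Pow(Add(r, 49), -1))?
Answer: Rational(1644960699, 103) ≈ 1.5970e+7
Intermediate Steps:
Function('O')(r) = Mul(2, Pow(Add(49, r), -1), Add(-39, r)) (Function('O')(r) = Mul(2, Mul(Add(r, -39), Pow(Add(r, 49), -1))) = Mul(2, Mul(Add(-39, r), Pow(Add(49, r), -1))) = Mul(2, Mul(Pow(Add(49, r), -1), Add(-39, r))) = Mul(2, Pow(Add(49, r), -1), Add(-39, r)))
a = 36 (a = Add(57, Mul(-1, Add(1, Mul(4, 5)))) = Add(57, Mul(-1, Add(1, 20))) = Add(57, Mul(-1, 21)) = Add(57, -21) = 36)
Mul(Add(4119, Function('O')(54)), Add(3841, a)) = Mul(Add(4119, Mul(2, Pow(Add(49, 54), -1), Add(-39, 54))), Add(3841, 36)) = Mul(Add(4119, Mul(2, Pow(103, -1), 15)), 3877) = Mul(Add(4119, Mul(2, Rational(1, 103), 15)), 3877) = Mul(Add(4119, Rational(30, 103)), 3877) = Mul(Rational(424287, 103), 3877) = Rational(1644960699, 103)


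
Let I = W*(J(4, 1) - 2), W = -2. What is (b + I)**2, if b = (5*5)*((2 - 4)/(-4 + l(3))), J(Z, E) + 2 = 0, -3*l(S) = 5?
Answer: 81796/289 ≈ 283.03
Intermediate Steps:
l(S) = -5/3 (l(S) = -1/3*5 = -5/3)
J(Z, E) = -2 (J(Z, E) = -2 + 0 = -2)
b = 150/17 (b = (5*5)*((2 - 4)/(-4 - 5/3)) = 25*(-2/(-17/3)) = 25*(-2*(-3/17)) = 25*(6/17) = 150/17 ≈ 8.8235)
I = 8 (I = -2*(-2 - 2) = -2*(-4) = 8)
(b + I)**2 = (150/17 + 8)**2 = (286/17)**2 = 81796/289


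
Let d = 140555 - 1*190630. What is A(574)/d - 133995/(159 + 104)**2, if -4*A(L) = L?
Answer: -13399747747/6927275350 ≈ -1.9343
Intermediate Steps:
d = -50075 (d = 140555 - 190630 = -50075)
A(L) = -L/4
A(574)/d - 133995/(159 + 104)**2 = -1/4*574/(-50075) - 133995/(159 + 104)**2 = -287/2*(-1/50075) - 133995/(263**2) = 287/100150 - 133995/69169 = -13399747747/6927275350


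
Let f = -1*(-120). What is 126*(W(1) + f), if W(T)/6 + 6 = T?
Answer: 11340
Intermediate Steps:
W(T) = -36 + 6*T
f = 120
126*(W(1) + f) = 126*((-36 + 6*1) + 120) = 126*((-36 + 6) + 120) = 126*(-30 + 120) = 126*90 = 11340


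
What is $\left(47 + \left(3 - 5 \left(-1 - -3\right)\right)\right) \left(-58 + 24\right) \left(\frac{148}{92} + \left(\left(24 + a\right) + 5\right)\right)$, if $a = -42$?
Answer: $\frac{356320}{23} \approx 15492.0$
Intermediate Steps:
$\left(47 + \left(3 - 5 \left(-1 - -3\right)\right)\right) \left(-58 + 24\right) \left(\frac{148}{92} + \left(\left(24 + a\right) + 5\right)\right) = \left(47 + \left(3 - 5 \left(-1 - -3\right)\right)\right) \left(-58 + 24\right) \left(\frac{148}{92} + \left(\left(24 - 42\right) + 5\right)\right) = \left(47 + \left(3 - 5 \left(-1 + 3\right)\right)\right) \left(-34\right) \left(148 \cdot \frac{1}{92} + \left(-18 + 5\right)\right) = \left(47 + \left(3 - 10\right)\right) \left(-34\right) \left(\frac{37}{23} - 13\right) = \left(47 + \left(3 - 10\right)\right) \left(-34\right) \left(- \frac{262}{23}\right) = \left(47 - 7\right) \left(-34\right) \left(- \frac{262}{23}\right) = 40 \left(-34\right) \left(- \frac{262}{23}\right) = \left(-1360\right) \left(- \frac{262}{23}\right) = \frac{356320}{23}$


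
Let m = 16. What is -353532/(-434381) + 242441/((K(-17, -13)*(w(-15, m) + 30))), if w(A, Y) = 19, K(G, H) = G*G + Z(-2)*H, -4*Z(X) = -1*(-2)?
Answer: 220861461230/12579239379 ≈ 17.558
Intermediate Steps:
Z(X) = -½ (Z(X) = -(-1)*(-2)/4 = -¼*2 = -½)
K(G, H) = G² - H/2 (K(G, H) = G*G - H/2 = G² - H/2)
-353532/(-434381) + 242441/((K(-17, -13)*(w(-15, m) + 30))) = -353532/(-434381) + 242441/((((-17)² - ½*(-13))*(19 + 30))) = -353532*(-1/434381) + 242441/(((289 + 13/2)*49)) = 353532/434381 + 242441/(((591/2)*49)) = 353532/434381 + 242441/(28959/2) = 353532/434381 + 242441*(2/28959) = 353532/434381 + 484882/28959 = 220861461230/12579239379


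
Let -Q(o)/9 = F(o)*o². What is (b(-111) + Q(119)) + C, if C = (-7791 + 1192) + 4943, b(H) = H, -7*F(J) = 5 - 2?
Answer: 52854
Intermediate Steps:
F(J) = -3/7 (F(J) = -(5 - 2)/7 = -⅐*3 = -3/7)
C = -1656 (C = -6599 + 4943 = -1656)
Q(o) = 27*o²/7 (Q(o) = -(-27)*o²/7 = 27*o²/7)
(b(-111) + Q(119)) + C = (-111 + (27/7)*119²) - 1656 = (-111 + (27/7)*14161) - 1656 = (-111 + 54621) - 1656 = 54510 - 1656 = 52854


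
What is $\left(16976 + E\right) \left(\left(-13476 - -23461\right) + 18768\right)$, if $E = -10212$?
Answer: $194485292$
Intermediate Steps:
$\left(16976 + E\right) \left(\left(-13476 - -23461\right) + 18768\right) = \left(16976 - 10212\right) \left(\left(-13476 - -23461\right) + 18768\right) = 6764 \left(\left(-13476 + 23461\right) + 18768\right) = 6764 \left(9985 + 18768\right) = 6764 \cdot 28753 = 194485292$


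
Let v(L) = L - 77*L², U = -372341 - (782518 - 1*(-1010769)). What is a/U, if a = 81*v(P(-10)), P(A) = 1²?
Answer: 513/180469 ≈ 0.0028426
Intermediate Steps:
U = -2165628 (U = -372341 - (782518 + 1010769) = -372341 - 1*1793287 = -372341 - 1793287 = -2165628)
P(A) = 1
a = -6156 (a = 81*(1*(1 - 77*1)) = 81*(1*(1 - 77)) = 81*(1*(-76)) = 81*(-76) = -6156)
a/U = -6156/(-2165628) = -6156*(-1/2165628) = 513/180469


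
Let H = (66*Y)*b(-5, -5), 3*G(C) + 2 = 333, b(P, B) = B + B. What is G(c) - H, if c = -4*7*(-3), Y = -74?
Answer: -146189/3 ≈ -48730.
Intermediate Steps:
b(P, B) = 2*B
c = 84 (c = -28*(-3) = 84)
G(C) = 331/3 (G(C) = -2/3 + (1/3)*333 = -2/3 + 111 = 331/3)
H = 48840 (H = (66*(-74))*(2*(-5)) = -4884*(-10) = 48840)
G(c) - H = 331/3 - 1*48840 = 331/3 - 48840 = -146189/3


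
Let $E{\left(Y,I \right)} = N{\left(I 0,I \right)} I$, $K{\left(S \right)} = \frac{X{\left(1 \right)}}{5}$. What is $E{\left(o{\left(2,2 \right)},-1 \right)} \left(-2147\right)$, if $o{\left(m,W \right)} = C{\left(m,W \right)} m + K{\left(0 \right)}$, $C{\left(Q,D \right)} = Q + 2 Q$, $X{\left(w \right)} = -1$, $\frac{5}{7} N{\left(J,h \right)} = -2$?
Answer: $- \frac{30058}{5} \approx -6011.6$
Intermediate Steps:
$N{\left(J,h \right)} = - \frac{14}{5}$ ($N{\left(J,h \right)} = \frac{7}{5} \left(-2\right) = - \frac{14}{5}$)
$C{\left(Q,D \right)} = 3 Q$
$K{\left(S \right)} = - \frac{1}{5}$
$o{\left(m,W \right)} = - \frac{1}{5} + 3 m^{2}$ ($o{\left(m,W \right)} = 3 m m - \frac{1}{5} = 3 m^{2} - \frac{1}{5} = - \frac{1}{5} + 3 m^{2}$)
$E{\left(Y,I \right)} = - \frac{14 I}{5}$
$E{\left(o{\left(2,2 \right)},-1 \right)} \left(-2147\right) = \left(- \frac{14}{5}\right) \left(-1\right) \left(-2147\right) = \frac{14}{5} \left(-2147\right) = - \frac{30058}{5}$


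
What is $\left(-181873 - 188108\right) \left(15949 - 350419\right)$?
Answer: $123747545070$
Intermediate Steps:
$\left(-181873 - 188108\right) \left(15949 - 350419\right) = \left(-181873 - 188108\right) \left(-334470\right) = \left(-369981\right) \left(-334470\right) = 123747545070$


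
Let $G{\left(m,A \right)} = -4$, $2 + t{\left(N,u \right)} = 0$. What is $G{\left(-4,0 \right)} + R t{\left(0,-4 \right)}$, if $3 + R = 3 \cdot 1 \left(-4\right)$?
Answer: $26$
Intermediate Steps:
$t{\left(N,u \right)} = -2$ ($t{\left(N,u \right)} = -2 + 0 = -2$)
$R = -15$ ($R = -3 + 3 \cdot 1 \left(-4\right) = -3 + 3 \left(-4\right) = -3 - 12 = -15$)
$G{\left(-4,0 \right)} + R t{\left(0,-4 \right)} = -4 - -30 = -4 + 30 = 26$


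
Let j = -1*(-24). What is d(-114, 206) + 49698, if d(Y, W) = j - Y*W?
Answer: 73206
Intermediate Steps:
j = 24
d(Y, W) = 24 - W*Y (d(Y, W) = 24 - Y*W = 24 - W*Y)
d(-114, 206) + 49698 = (24 - 1*206*(-114)) + 49698 = (24 + 23484) + 49698 = 23508 + 49698 = 73206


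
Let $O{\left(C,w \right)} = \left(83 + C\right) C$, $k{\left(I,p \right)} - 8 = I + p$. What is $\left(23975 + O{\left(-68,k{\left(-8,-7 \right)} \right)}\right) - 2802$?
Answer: $20153$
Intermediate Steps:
$k{\left(I,p \right)} = 8 + I + p$ ($k{\left(I,p \right)} = 8 + \left(I + p\right) = 8 + I + p$)
$O{\left(C,w \right)} = C \left(83 + C\right)$
$\left(23975 + O{\left(-68,k{\left(-8,-7 \right)} \right)}\right) - 2802 = \left(23975 - 68 \left(83 - 68\right)\right) - 2802 = \left(23975 - 1020\right) - 2802 = 22955 - 2802 = 20153$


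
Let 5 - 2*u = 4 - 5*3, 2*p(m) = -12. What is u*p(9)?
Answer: -48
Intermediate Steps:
p(m) = -6 (p(m) = (½)*(-12) = -6)
u = 8 (u = 5/2 - (4 - 5*3)/2 = 5/2 - (4 - 15)/2 = 5/2 - ½*(-11) = 5/2 + 11/2 = 8)
u*p(9) = 8*(-6) = -48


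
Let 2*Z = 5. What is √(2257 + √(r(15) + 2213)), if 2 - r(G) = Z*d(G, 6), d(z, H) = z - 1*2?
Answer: √(9028 + 6*√970)/2 ≈ 47.997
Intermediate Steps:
d(z, H) = -2 + z (d(z, H) = z - 2 = -2 + z)
Z = 5/2 (Z = (½)*5 = 5/2 ≈ 2.5000)
r(G) = 7 - 5*G/2 (r(G) = 2 - 5*(-2 + G)/2 = 2 - (-5 + 5*G/2) = 2 + (5 - 5*G/2) = 7 - 5*G/2)
√(2257 + √(r(15) + 2213)) = √(2257 + √((7 - 5/2*15) + 2213)) = √(2257 + √((7 - 75/2) + 2213)) = √(2257 + √(-61/2 + 2213)) = √(2257 + √(4365/2)) = √(2257 + 3*√970/2)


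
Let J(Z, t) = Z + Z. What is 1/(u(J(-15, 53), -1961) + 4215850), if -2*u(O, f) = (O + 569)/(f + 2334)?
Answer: 746/3145023561 ≈ 2.3720e-7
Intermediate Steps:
J(Z, t) = 2*Z
u(O, f) = -(569 + O)/(2*(2334 + f)) (u(O, f) = -(O + 569)/(2*(f + 2334)) = -(569 + O)/(2*(2334 + f)))
1/(u(J(-15, 53), -1961) + 4215850) = 1/((-569 - 2*(-15))/(2*(2334 - 1961)) + 4215850) = 1/((½)*(-569 - 1*(-30))/373 + 4215850) = 1/((½)*(1/373)*(-569 + 30) + 4215850) = 1/((½)*(1/373)*(-539) + 4215850) = 1/(-539/746 + 4215850) = 1/(3145023561/746) = 746/3145023561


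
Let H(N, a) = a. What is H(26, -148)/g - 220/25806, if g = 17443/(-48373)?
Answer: 8397571862/20460639 ≈ 410.43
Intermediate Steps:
g = -17443/48373 (g = 17443*(-1/48373) = -17443/48373 ≈ -0.36059)
H(26, -148)/g - 220/25806 = -148/(-17443/48373) - 220/25806 = -148*(-48373/17443) - 220*1/25806 = 7159204/17443 - 10/1173 = 8397571862/20460639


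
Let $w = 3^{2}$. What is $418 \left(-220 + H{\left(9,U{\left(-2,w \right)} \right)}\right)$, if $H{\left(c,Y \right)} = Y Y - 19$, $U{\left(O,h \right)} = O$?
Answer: $-98230$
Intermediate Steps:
$w = 9$
$H{\left(c,Y \right)} = -19 + Y^{2}$ ($H{\left(c,Y \right)} = Y^{2} - 19 = -19 + Y^{2}$)
$418 \left(-220 + H{\left(9,U{\left(-2,w \right)} \right)}\right) = 418 \left(-220 - \left(19 - \left(-2\right)^{2}\right)\right) = 418 \left(-220 + \left(-19 + 4\right)\right) = 418 \left(-220 - 15\right) = 418 \left(-235\right) = -98230$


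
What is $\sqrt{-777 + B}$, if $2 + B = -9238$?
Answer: $3 i \sqrt{1113} \approx 100.08 i$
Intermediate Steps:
$B = -9240$ ($B = -2 - 9238 = -9240$)
$\sqrt{-777 + B} = \sqrt{-777 - 9240} = \sqrt{-10017} = 3 i \sqrt{1113}$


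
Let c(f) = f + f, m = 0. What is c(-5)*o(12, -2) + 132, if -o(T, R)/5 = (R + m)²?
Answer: 332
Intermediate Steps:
o(T, R) = -5*R² (o(T, R) = -5*(R + 0)² = -5*R²)
c(f) = 2*f
c(-5)*o(12, -2) + 132 = (2*(-5))*(-5*(-2)²) + 132 = -(-50)*4 + 132 = -10*(-20) + 132 = 200 + 132 = 332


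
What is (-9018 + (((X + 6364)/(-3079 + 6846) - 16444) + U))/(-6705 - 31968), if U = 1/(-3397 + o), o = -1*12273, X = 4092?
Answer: 500943251809/760941420990 ≈ 0.65832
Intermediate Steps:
o = -12273
U = -1/15670 (U = 1/(-3397 - 12273) = 1/(-15670) = -1/15670 ≈ -6.3816e-5)
(-9018 + (((X + 6364)/(-3079 + 6846) - 16444) + U))/(-6705 - 31968) = (-9018 + (((4092 + 6364)/(-3079 + 6846) - 16444) - 1/15670))/(-6705 - 31968) = (-9018 + ((10456/3767 - 16444) - 1/15670))/(-38673) = (-9018 + ((10456*(1/3767) - 16444) - 1/15670))*(-1/38673) = (-9018 + ((10456/3767 - 16444) - 1/15670))*(-1/38673) = (-9018 + (-61934092/3767 - 1/15670))*(-1/38673) = (-9018 - 970507225407/59028890)*(-1/38673) = -1502829755427/59028890*(-1/38673) = 500943251809/760941420990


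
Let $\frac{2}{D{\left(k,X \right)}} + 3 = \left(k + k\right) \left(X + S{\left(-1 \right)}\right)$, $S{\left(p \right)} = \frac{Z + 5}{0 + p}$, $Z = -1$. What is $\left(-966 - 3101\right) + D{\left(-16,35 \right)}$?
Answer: $- \frac{4046667}{995} \approx -4067.0$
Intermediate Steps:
$S{\left(p \right)} = \frac{4}{p}$ ($S{\left(p \right)} = \frac{-1 + 5}{0 + p} = \frac{4}{p}$)
$D{\left(k,X \right)} = \frac{2}{-3 + 2 k \left(-4 + X\right)}$ ($D{\left(k,X \right)} = \frac{2}{-3 + \left(k + k\right) \left(X + \frac{4}{-1}\right)} = \frac{2}{-3 + 2 k \left(X + 4 \left(-1\right)\right)} = \frac{2}{-3 + 2 k \left(X - 4\right)} = \frac{2}{-3 + 2 k \left(-4 + X\right)}$)
$\left(-966 - 3101\right) + D{\left(-16,35 \right)} = \left(-966 - 3101\right) + \frac{2}{-3 - -128 + 2 \cdot 35 \left(-16\right)} = -4067 + \frac{2}{-3 + 128 - 1120} = -4067 + \frac{2}{-995} = -4067 + 2 \left(- \frac{1}{995}\right) = -4067 - \frac{2}{995} = - \frac{4046667}{995}$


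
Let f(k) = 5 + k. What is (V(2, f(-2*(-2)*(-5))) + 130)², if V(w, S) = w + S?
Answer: 13689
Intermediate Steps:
V(w, S) = S + w
(V(2, f(-2*(-2)*(-5))) + 130)² = (((5 - 2*(-2)*(-5)) + 2) + 130)² = (((5 + 4*(-5)) + 2) + 130)² = (((5 - 20) + 2) + 130)² = ((-15 + 2) + 130)² = (-13 + 130)² = 117² = 13689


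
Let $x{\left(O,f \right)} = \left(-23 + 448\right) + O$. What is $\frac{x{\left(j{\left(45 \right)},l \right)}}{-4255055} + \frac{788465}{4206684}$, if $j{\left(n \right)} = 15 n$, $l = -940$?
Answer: $\frac{670066917635}{3579934357524} \approx 0.18717$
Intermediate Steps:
$x{\left(O,f \right)} = 425 + O$
$\frac{x{\left(j{\left(45 \right)},l \right)}}{-4255055} + \frac{788465}{4206684} = \frac{425 + 15 \cdot 45}{-4255055} + \frac{788465}{4206684} = \left(425 + 675\right) \left(- \frac{1}{4255055}\right) + 788465 \cdot \frac{1}{4206684} = 1100 \left(- \frac{1}{4255055}\right) + \frac{788465}{4206684} = - \frac{220}{851011} + \frac{788465}{4206684} = \frac{670066917635}{3579934357524}$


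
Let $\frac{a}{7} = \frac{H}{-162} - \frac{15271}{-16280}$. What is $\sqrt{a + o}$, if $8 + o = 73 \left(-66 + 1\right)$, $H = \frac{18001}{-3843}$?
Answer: $\frac{i \sqrt{853070493337880290}}{13406580} \approx 68.893 i$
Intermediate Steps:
$H = - \frac{18001}{3843}$ ($H = 18001 \left(- \frac{1}{3843}\right) = - \frac{18001}{3843} \approx -4.6841$)
$a = \frac{4900130833}{723955320}$ ($a = 7 \left(- \frac{18001}{3843 \left(-162\right)} - \frac{15271}{-16280}\right) = 7 \left(\left(- \frac{18001}{3843}\right) \left(- \frac{1}{162}\right) - - \frac{15271}{16280}\right) = 7 \left(\frac{18001}{622566} + \frac{15271}{16280}\right) = 7 \cdot \frac{4900130833}{5067687240} = \frac{4900130833}{723955320} \approx 6.7686$)
$o = -4753$ ($o = -8 + 73 \left(-66 + 1\right) = -8 + 73 \left(-65\right) = -8 - 4745 = -4753$)
$\sqrt{a + o} = \sqrt{\frac{4900130833}{723955320} - 4753} = \sqrt{- \frac{3436059505127}{723955320}} = \frac{i \sqrt{853070493337880290}}{13406580}$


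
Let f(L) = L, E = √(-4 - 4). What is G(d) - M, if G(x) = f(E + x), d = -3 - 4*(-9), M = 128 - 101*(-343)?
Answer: -34738 + 2*I*√2 ≈ -34738.0 + 2.8284*I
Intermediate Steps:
E = 2*I*√2 (E = √(-8) = 2*I*√2 ≈ 2.8284*I)
M = 34771 (M = 128 + 34643 = 34771)
d = 33 (d = -3 + 36 = 33)
G(x) = x + 2*I*√2 (G(x) = 2*I*√2 + x = x + 2*I*√2)
G(d) - M = (33 + 2*I*√2) - 1*34771 = (33 + 2*I*√2) - 34771 = -34738 + 2*I*√2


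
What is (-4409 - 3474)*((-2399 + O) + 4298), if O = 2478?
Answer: -34503891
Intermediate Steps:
(-4409 - 3474)*((-2399 + O) + 4298) = (-4409 - 3474)*((-2399 + 2478) + 4298) = -7883*(79 + 4298) = -7883*4377 = -34503891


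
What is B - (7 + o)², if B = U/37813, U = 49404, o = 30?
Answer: -51716593/37813 ≈ -1367.7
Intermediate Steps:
B = 49404/37813 ≈ 1.3065
B - (7 + o)² = 49404/37813 - (7 + 30)² = 49404/37813 - 1*37² = 49404/37813 - 1*1369 = 49404/37813 - 1369 = -51716593/37813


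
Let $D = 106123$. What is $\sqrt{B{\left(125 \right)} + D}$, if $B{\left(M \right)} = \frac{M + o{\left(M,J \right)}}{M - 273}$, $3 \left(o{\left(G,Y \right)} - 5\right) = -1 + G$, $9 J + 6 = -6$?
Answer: $\frac{\sqrt{5230108878}}{222} \approx 325.76$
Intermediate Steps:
$J = - \frac{4}{3}$ ($J = - \frac{2}{3} + \frac{1}{9} \left(-6\right) = - \frac{2}{3} - \frac{2}{3} = - \frac{4}{3} \approx -1.3333$)
$o{\left(G,Y \right)} = \frac{14}{3} + \frac{G}{3}$ ($o{\left(G,Y \right)} = 5 + \frac{-1 + G}{3} = 5 + \left(- \frac{1}{3} + \frac{G}{3}\right) = \frac{14}{3} + \frac{G}{3}$)
$B{\left(M \right)} = \frac{\frac{14}{3} + \frac{4 M}{3}}{-273 + M}$ ($B{\left(M \right)} = \frac{M + \left(\frac{14}{3} + \frac{M}{3}\right)}{M - 273} = \frac{\frac{14}{3} + \frac{4 M}{3}}{-273 + M}$)
$\sqrt{B{\left(125 \right)} + D} = \sqrt{\frac{2 \left(7 + 2 \cdot 125\right)}{3 \left(-273 + 125\right)} + 106123} = \sqrt{\frac{2 \left(7 + 250\right)}{3 \left(-148\right)} + 106123} = \sqrt{\frac{2}{3} \left(- \frac{1}{148}\right) 257 + 106123} = \sqrt{- \frac{257}{222} + 106123} = \sqrt{\frac{23559049}{222}} = \frac{\sqrt{5230108878}}{222}$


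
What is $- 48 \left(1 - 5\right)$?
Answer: $192$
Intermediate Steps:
$- 48 \left(1 - 5\right) = \left(-48\right) \left(-4\right) = 192$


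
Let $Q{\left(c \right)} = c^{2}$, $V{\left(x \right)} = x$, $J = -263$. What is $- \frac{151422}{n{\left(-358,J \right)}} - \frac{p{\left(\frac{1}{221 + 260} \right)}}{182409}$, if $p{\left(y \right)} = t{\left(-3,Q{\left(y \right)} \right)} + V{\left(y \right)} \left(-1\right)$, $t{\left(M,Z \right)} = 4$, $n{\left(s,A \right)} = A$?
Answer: $\frac{4428524438963}{7691761909} \approx 575.75$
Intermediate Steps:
$p{\left(y \right)} = 4 - y$ ($p{\left(y \right)} = 4 + y \left(-1\right) = 4 - y$)
$- \frac{151422}{n{\left(-358,J \right)}} - \frac{p{\left(\frac{1}{221 + 260} \right)}}{182409} = - \frac{151422}{-263} - \frac{4 - \frac{1}{221 + 260}}{182409} = \left(-151422\right) \left(- \frac{1}{263}\right) - \left(4 - \frac{1}{481}\right) \frac{1}{182409} = \frac{151422}{263} - \left(4 - \frac{1}{481}\right) \frac{1}{182409} = \frac{151422}{263} - \frac{1923}{481} \cdot \frac{1}{182409} = \frac{151422}{263} - \frac{641}{29246243} = \frac{4428524438963}{7691761909}$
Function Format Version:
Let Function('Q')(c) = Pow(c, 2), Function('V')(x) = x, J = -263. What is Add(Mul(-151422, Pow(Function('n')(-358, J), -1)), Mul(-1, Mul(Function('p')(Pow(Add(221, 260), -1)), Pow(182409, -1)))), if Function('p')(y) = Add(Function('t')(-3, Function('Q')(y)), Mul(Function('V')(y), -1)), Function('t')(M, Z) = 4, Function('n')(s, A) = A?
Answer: Rational(4428524438963, 7691761909) ≈ 575.75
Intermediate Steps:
Function('p')(y) = Add(4, Mul(-1, y)) (Function('p')(y) = Add(4, Mul(y, -1)) = Add(4, Mul(-1, y)))
Add(Mul(-151422, Pow(Function('n')(-358, J), -1)), Mul(-1, Mul(Function('p')(Pow(Add(221, 260), -1)), Pow(182409, -1)))) = Add(Mul(-151422, Pow(-263, -1)), Mul(-1, Mul(Add(4, Mul(-1, Pow(Add(221, 260), -1))), Pow(182409, -1)))) = Add(Mul(-151422, Rational(-1, 263)), Mul(-1, Mul(Add(4, Mul(-1, Pow(481, -1))), Rational(1, 182409)))) = Add(Rational(151422, 263), Mul(-1, Mul(Add(4, Mul(-1, Rational(1, 481))), Rational(1, 182409)))) = Add(Rational(151422, 263), Mul(-1, Mul(Add(4, Rational(-1, 481)), Rational(1, 182409)))) = Add(Rational(151422, 263), Mul(-1, Mul(Rational(1923, 481), Rational(1, 182409)))) = Add(Rational(151422, 263), Mul(-1, Rational(641, 29246243))) = Add(Rational(151422, 263), Rational(-641, 29246243)) = Rational(4428524438963, 7691761909)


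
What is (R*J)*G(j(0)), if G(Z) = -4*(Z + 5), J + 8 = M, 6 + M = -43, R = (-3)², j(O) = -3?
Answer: 4104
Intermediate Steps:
R = 9
M = -49 (M = -6 - 43 = -49)
J = -57 (J = -8 - 49 = -57)
G(Z) = -20 - 4*Z (G(Z) = -4*(5 + Z) = -20 - 4*Z)
(R*J)*G(j(0)) = (9*(-57))*(-20 - 4*(-3)) = -513*(-20 + 12) = -513*(-8) = 4104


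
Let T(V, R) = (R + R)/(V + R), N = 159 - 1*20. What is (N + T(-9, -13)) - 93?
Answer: 519/11 ≈ 47.182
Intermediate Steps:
N = 139 (N = 159 - 20 = 139)
T(V, R) = 2*R/(R + V) (T(V, R) = (2*R)/(R + V) = 2*R/(R + V))
(N + T(-9, -13)) - 93 = (139 + 2*(-13)/(-13 - 9)) - 93 = (139 + 2*(-13)/(-22)) - 93 = (139 + 2*(-13)*(-1/22)) - 93 = (139 + 13/11) - 93 = 1542/11 - 93 = 519/11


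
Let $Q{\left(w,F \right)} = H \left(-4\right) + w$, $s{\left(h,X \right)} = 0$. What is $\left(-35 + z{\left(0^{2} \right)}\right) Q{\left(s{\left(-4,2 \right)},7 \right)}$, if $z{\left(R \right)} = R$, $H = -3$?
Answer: $-420$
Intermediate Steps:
$Q{\left(w,F \right)} = 12 + w$ ($Q{\left(w,F \right)} = \left(-3\right) \left(-4\right) + w = 12 + w$)
$\left(-35 + z{\left(0^{2} \right)}\right) Q{\left(s{\left(-4,2 \right)},7 \right)} = \left(-35 + 0^{2}\right) \left(12 + 0\right) = \left(-35 + 0\right) 12 = \left(-35\right) 12 = -420$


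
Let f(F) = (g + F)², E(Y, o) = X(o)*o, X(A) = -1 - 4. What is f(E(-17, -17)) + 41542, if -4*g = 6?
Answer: 194057/4 ≈ 48514.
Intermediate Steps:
X(A) = -5
g = -3/2 (g = -¼*6 = -3/2 ≈ -1.5000)
E(Y, o) = -5*o
f(F) = (-3/2 + F)²
f(E(-17, -17)) + 41542 = (-3 + 2*(-5*(-17)))²/4 + 41542 = (-3 + 2*85)²/4 + 41542 = (-3 + 170)²/4 + 41542 = (¼)*167² + 41542 = (¼)*27889 + 41542 = 27889/4 + 41542 = 194057/4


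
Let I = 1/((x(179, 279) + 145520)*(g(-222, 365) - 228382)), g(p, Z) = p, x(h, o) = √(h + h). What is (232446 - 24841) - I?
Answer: 125625271081068943645/605116789485171 - √358/4840934315881368 ≈ 2.0761e+5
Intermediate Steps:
x(h, o) = √2*√h (x(h, o) = √(2*h) = √2*√h)
I = 1/(-33266454080 - 228604*√358) (I = 1/((√2*√179 + 145520)*(-222 - 228382)) = 1/((√358 + 145520)*(-228604)) = 1/((145520 + √358)*(-228604)) = 1/(-33266454080 - 228604*√358) ≈ -3.0056e-11)
(232446 - 24841) - I = (232446 - 24841) - (-18190/605116789485171 + √358/4840934315881368) = 207605 + (18190/605116789485171 - √358/4840934315881368) = 125625271081068943645/605116789485171 - √358/4840934315881368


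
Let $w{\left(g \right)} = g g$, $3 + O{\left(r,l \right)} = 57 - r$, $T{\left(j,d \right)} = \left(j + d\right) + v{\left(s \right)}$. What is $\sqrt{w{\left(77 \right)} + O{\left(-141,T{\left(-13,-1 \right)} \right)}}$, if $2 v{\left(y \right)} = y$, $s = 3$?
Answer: $2 \sqrt{1531} \approx 78.256$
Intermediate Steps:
$v{\left(y \right)} = \frac{y}{2}$
$T{\left(j,d \right)} = \frac{3}{2} + d + j$ ($T{\left(j,d \right)} = \left(j + d\right) + \frac{1}{2} \cdot 3 = \left(d + j\right) + \frac{3}{2} = \frac{3}{2} + d + j$)
$O{\left(r,l \right)} = 54 - r$ ($O{\left(r,l \right)} = -3 - \left(-57 + r\right) = 54 - r$)
$w{\left(g \right)} = g^{2}$
$\sqrt{w{\left(77 \right)} + O{\left(-141,T{\left(-13,-1 \right)} \right)}} = \sqrt{77^{2} + \left(54 - -141\right)} = \sqrt{5929 + \left(54 + 141\right)} = \sqrt{5929 + 195} = \sqrt{6124} = 2 \sqrt{1531}$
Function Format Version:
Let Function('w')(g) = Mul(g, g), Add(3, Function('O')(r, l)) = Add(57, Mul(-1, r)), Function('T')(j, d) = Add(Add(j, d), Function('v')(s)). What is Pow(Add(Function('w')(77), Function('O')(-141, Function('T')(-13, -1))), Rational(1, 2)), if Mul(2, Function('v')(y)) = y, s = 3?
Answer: Mul(2, Pow(1531, Rational(1, 2))) ≈ 78.256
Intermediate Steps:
Function('v')(y) = Mul(Rational(1, 2), y)
Function('T')(j, d) = Add(Rational(3, 2), d, j) (Function('T')(j, d) = Add(Add(j, d), Mul(Rational(1, 2), 3)) = Add(Add(d, j), Rational(3, 2)) = Add(Rational(3, 2), d, j))
Function('O')(r, l) = Add(54, Mul(-1, r)) (Function('O')(r, l) = Add(-3, Add(57, Mul(-1, r))) = Add(54, Mul(-1, r)))
Function('w')(g) = Pow(g, 2)
Pow(Add(Function('w')(77), Function('O')(-141, Function('T')(-13, -1))), Rational(1, 2)) = Pow(Add(Pow(77, 2), Add(54, Mul(-1, -141))), Rational(1, 2)) = Pow(Add(5929, Add(54, 141)), Rational(1, 2)) = Pow(Add(5929, 195), Rational(1, 2)) = Pow(6124, Rational(1, 2)) = Mul(2, Pow(1531, Rational(1, 2)))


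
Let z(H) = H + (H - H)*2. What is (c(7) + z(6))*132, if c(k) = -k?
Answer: -132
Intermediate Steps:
z(H) = H (z(H) = H + 0*2 = H + 0 = H)
(c(7) + z(6))*132 = (-1*7 + 6)*132 = (-7 + 6)*132 = -1*132 = -132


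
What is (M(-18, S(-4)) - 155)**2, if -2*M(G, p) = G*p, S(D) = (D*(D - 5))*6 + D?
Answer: 3073009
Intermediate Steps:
S(D) = D + 6*D*(-5 + D) (S(D) = (D*(-5 + D))*6 + D = 6*D*(-5 + D) + D = D + 6*D*(-5 + D))
M(G, p) = -G*p/2
(M(-18, S(-4)) - 155)**2 = (-1/2*(-18)*(-4*(-29 + 6*(-4))) - 155)**2 = (-1/2*(-18)*(-4*(-29 - 24)) - 155)**2 = (-1/2*(-18)*(-4*(-53)) - 155)**2 = (-1/2*(-18)*212 - 155)**2 = (1908 - 155)**2 = 1753**2 = 3073009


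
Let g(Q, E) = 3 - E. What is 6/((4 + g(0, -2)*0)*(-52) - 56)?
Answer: -1/44 ≈ -0.022727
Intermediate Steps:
6/((4 + g(0, -2)*0)*(-52) - 56) = 6/((4 + (3 - 1*(-2))*0)*(-52) - 56) = 6/((4 + (3 + 2)*0)*(-52) - 56) = 6/((4 + 5*0)*(-52) - 56) = 6/((4 + 0)*(-52) - 56) = 6/(4*(-52) - 56) = 6/(-208 - 56) = 6/(-264) = 6*(-1/264) = -1/44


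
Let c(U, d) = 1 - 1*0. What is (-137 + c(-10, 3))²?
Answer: 18496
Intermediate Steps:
c(U, d) = 1 (c(U, d) = 1 + 0 = 1)
(-137 + c(-10, 3))² = (-137 + 1)² = (-136)² = 18496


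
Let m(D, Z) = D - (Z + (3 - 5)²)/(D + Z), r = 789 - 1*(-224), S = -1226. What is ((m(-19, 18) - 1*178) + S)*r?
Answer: -1419213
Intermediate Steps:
r = 1013 (r = 789 + 224 = 1013)
m(D, Z) = D - (4 + Z)/(D + Z) (m(D, Z) = D - (Z + (-2)²)/(D + Z) = D - (Z + 4)/(D + Z) = D - (4 + Z)/(D + Z))
((m(-19, 18) - 1*178) + S)*r = (((-4 + (-19)² - 1*18 - 19*18)/(-19 + 18) - 1*178) - 1226)*1013 = (((-4 + 361 - 18 - 342)/(-1) - 178) - 1226)*1013 = ((-1*(-3) - 178) - 1226)*1013 = ((3 - 178) - 1226)*1013 = (-175 - 1226)*1013 = -1401*1013 = -1419213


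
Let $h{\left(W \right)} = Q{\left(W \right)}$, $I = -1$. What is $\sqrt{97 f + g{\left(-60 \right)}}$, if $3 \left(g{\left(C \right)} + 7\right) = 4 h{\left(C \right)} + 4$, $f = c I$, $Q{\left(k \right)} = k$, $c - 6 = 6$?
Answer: $\frac{i \sqrt{11247}}{3} \approx 35.351 i$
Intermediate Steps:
$c = 12$ ($c = 6 + 6 = 12$)
$h{\left(W \right)} = W$
$f = -12$ ($f = 12 \left(-1\right) = -12$)
$g{\left(C \right)} = - \frac{17}{3} + \frac{4 C}{3}$ ($g{\left(C \right)} = -7 + \frac{4 C + 4}{3} = -7 + \frac{4 + 4 C}{3} = -7 + \left(\frac{4}{3} + \frac{4 C}{3}\right) = - \frac{17}{3} + \frac{4 C}{3}$)
$\sqrt{97 f + g{\left(-60 \right)}} = \sqrt{97 \left(-12\right) + \left(- \frac{17}{3} + \frac{4}{3} \left(-60\right)\right)} = \sqrt{-1164 - \frac{257}{3}} = \sqrt{- \frac{3749}{3}} = \frac{i \sqrt{11247}}{3}$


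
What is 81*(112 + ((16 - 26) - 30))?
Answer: 5832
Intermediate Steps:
81*(112 + ((16 - 26) - 30)) = 81*(112 + (-10 - 30)) = 81*(112 - 40) = 81*72 = 5832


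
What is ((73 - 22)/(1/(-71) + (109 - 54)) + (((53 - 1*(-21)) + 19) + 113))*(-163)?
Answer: -131678735/3904 ≈ -33729.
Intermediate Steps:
((73 - 22)/(1/(-71) + (109 - 54)) + (((53 - 1*(-21)) + 19) + 113))*(-163) = (51/(-1/71 + 55) + (((53 + 21) + 19) + 113))*(-163) = (51/(3904/71) + ((74 + 19) + 113))*(-163) = (51*(71/3904) + (93 + 113))*(-163) = (3621/3904 + 206)*(-163) = (807845/3904)*(-163) = -131678735/3904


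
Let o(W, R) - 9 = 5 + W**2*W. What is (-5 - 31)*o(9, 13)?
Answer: -26748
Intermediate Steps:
o(W, R) = 14 + W**3 (o(W, R) = 9 + (5 + W**2*W) = 9 + (5 + W**3) = 14 + W**3)
(-5 - 31)*o(9, 13) = (-5 - 31)*(14 + 9**3) = -36*(14 + 729) = -36*743 = -26748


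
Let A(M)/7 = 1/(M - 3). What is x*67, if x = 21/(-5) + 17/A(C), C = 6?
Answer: 7236/35 ≈ 206.74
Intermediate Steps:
A(M) = 7/(-3 + M) (A(M) = 7/(M - 3) = 7/(-3 + M))
x = 108/35 (x = 21/(-5) + 17/((7/(-3 + 6))) = 21*(-⅕) + 17/((7/3)) = -21/5 + 17/((7*(⅓))) = -21/5 + 17/(7/3) = -21/5 + 17*(3/7) = -21/5 + 51/7 = 108/35 ≈ 3.0857)
x*67 = (108/35)*67 = 7236/35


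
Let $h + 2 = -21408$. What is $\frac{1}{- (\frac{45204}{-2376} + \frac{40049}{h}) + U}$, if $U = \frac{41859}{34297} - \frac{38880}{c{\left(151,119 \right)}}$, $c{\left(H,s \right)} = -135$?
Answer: $\frac{36347789115}{11272042338046} \approx 0.0032246$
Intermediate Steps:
$h = -21410$ ($h = -2 - 21408 = -21410$)
$U = \frac{9919395}{34297}$ ($U = \frac{41859}{34297} - \frac{38880}{-135} = 41859 \cdot \frac{1}{34297} - -288 = \frac{41859}{34297} + 288 = \frac{9919395}{34297} \approx 289.22$)
$\frac{1}{- (\frac{45204}{-2376} + \frac{40049}{h}) + U} = \frac{1}{- (\frac{45204}{-2376} + \frac{40049}{-21410}) + \frac{9919395}{34297}} = \frac{1}{- (45204 \left(- \frac{1}{2376}\right) + 40049 \left(- \frac{1}{21410}\right)) + \frac{9919395}{34297}} = \frac{1}{- (- \frac{3767}{198} - \frac{40049}{21410}) + \frac{9919395}{34297}} = \frac{1}{\left(-1\right) \left(- \frac{22145293}{1059795}\right) + \frac{9919395}{34297}} = \frac{1}{\frac{22145293}{1059795} + \frac{9919395}{34297}} = \frac{1}{\frac{11272042338046}{36347789115}} = \frac{36347789115}{11272042338046}$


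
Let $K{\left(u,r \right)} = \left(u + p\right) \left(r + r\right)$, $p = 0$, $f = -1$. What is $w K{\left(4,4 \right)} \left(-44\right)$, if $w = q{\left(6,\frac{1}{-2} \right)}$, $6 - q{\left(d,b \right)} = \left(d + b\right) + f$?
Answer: $-2112$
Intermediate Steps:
$q{\left(d,b \right)} = 7 - b - d$ ($q{\left(d,b \right)} = 6 - \left(\left(d + b\right) - 1\right) = 6 - \left(\left(b + d\right) - 1\right) = 6 - \left(-1 + b + d\right) = 7 - b - d$)
$K{\left(u,r \right)} = 2 r u$ ($K{\left(u,r \right)} = \left(u + 0\right) \left(r + r\right) = u 2 r = 2 r u$)
$w = \frac{3}{2}$ ($w = 7 - \frac{1}{-2} - 6 = 7 - - \frac{1}{2} - 6 = 7 + \frac{1}{2} - 6 = \frac{3}{2} \approx 1.5$)
$w K{\left(4,4 \right)} \left(-44\right) = \frac{3 \cdot 2 \cdot 4 \cdot 4}{2} \left(-44\right) = \frac{3}{2} \cdot 32 \left(-44\right) = 48 \left(-44\right) = -2112$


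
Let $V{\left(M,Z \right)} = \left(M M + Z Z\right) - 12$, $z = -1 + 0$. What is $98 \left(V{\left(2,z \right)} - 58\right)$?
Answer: $-6370$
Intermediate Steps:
$z = -1$
$V{\left(M,Z \right)} = -12 + M^{2} + Z^{2}$ ($V{\left(M,Z \right)} = \left(M^{2} + Z^{2}\right) - 12 = -12 + M^{2} + Z^{2}$)
$98 \left(V{\left(2,z \right)} - 58\right) = 98 \left(\left(-12 + 2^{2} + \left(-1\right)^{2}\right) - 58\right) = 98 \left(\left(-12 + 4 + 1\right) - 58\right) = 98 \left(-7 - 58\right) = 98 \left(-65\right) = -6370$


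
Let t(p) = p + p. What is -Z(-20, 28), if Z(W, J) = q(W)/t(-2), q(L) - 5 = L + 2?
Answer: -13/4 ≈ -3.2500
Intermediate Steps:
t(p) = 2*p
q(L) = 7 + L (q(L) = 5 + (L + 2) = 5 + (2 + L) = 7 + L)
Z(W, J) = -7/4 - W/4 (Z(W, J) = (7 + W)/((2*(-2))) = (7 + W)/(-4) = (7 + W)*(-¼) = -7/4 - W/4)
-Z(-20, 28) = -(-7/4 - ¼*(-20)) = -(-7/4 + 5) = -1*13/4 = -13/4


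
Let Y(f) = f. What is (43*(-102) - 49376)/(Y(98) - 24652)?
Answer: 26881/12277 ≈ 2.1895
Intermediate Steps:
(43*(-102) - 49376)/(Y(98) - 24652) = (43*(-102) - 49376)/(98 - 24652) = (-4386 - 49376)/(-24554) = -53762*(-1/24554) = 26881/12277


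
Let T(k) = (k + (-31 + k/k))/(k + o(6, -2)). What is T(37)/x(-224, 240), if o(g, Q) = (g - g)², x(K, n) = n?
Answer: 7/8880 ≈ 0.00078829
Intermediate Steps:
o(g, Q) = 0 (o(g, Q) = 0² = 0)
T(k) = (-30 + k)/k (T(k) = (k + (-31 + k/k))/(k + 0) = (k + (-31 + 1))/k = (k - 30)/k = (-30 + k)/k)
T(37)/x(-224, 240) = ((-30 + 37)/37)/240 = ((1/37)*7)*(1/240) = (7/37)*(1/240) = 7/8880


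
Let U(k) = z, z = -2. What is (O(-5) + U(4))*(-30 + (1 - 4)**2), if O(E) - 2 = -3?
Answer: 63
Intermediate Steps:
O(E) = -1 (O(E) = 2 - 3 = -1)
U(k) = -2
(O(-5) + U(4))*(-30 + (1 - 4)**2) = (-1 - 2)*(-30 + (1 - 4)**2) = -3*(-30 + (-3)**2) = -3*(-30 + 9) = -3*(-21) = 63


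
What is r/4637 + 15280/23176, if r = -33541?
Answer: -88311607/13433389 ≈ -6.5740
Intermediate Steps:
r/4637 + 15280/23176 = -33541/4637 + 15280/23176 = -33541*1/4637 + 15280*(1/23176) = -33541/4637 + 1910/2897 = -88311607/13433389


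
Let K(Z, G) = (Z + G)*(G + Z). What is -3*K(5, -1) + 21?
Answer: -27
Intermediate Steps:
K(Z, G) = (G + Z)**2 (K(Z, G) = (G + Z)*(G + Z) = (G + Z)**2)
-3*K(5, -1) + 21 = -3*(-1 + 5)**2 + 21 = -3*4**2 + 21 = -3*16 + 21 = -48 + 21 = -27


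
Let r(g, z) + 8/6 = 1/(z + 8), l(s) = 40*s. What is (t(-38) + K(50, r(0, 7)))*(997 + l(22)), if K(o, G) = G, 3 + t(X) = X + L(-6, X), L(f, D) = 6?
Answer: -1021088/15 ≈ -68073.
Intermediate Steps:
r(g, z) = -4/3 + 1/(8 + z) (r(g, z) = -4/3 + 1/(z + 8) = -4/3 + 1/(8 + z))
t(X) = 3 + X (t(X) = -3 + (X + 6) = -3 + (6 + X) = 3 + X)
(t(-38) + K(50, r(0, 7)))*(997 + l(22)) = ((3 - 38) + (-29 - 4*7)/(3*(8 + 7)))*(997 + 40*22) = (-35 + (⅓)*(-29 - 28)/15)*(997 + 880) = (-35 + (⅓)*(1/15)*(-57))*1877 = (-35 - 19/15)*1877 = -544/15*1877 = -1021088/15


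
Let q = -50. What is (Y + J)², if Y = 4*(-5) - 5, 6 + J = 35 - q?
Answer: 2916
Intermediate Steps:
J = 79 (J = -6 + (35 - 1*(-50)) = -6 + (35 + 50) = -6 + 85 = 79)
Y = -25 (Y = -20 - 5 = -25)
(Y + J)² = (-25 + 79)² = 54² = 2916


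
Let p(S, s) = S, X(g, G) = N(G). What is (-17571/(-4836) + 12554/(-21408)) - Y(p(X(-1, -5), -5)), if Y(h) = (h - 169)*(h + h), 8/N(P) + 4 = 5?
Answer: 11125265813/4313712 ≈ 2579.0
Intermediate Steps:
N(P) = 8 (N(P) = 8/(-4 + 5) = 8/1 = 8*1 = 8)
X(g, G) = 8
Y(h) = 2*h*(-169 + h) (Y(h) = (-169 + h)*(2*h) = 2*h*(-169 + h))
(-17571/(-4836) + 12554/(-21408)) - Y(p(X(-1, -5), -5)) = (-17571/(-4836) + 12554/(-21408)) - 2*8*(-169 + 8) = (-17571*(-1/4836) + 12554*(-1/21408)) - 2*8*(-161) = (5857/1612 - 6277/10704) - 1*(-2576) = 13143701/4313712 + 2576 = 11125265813/4313712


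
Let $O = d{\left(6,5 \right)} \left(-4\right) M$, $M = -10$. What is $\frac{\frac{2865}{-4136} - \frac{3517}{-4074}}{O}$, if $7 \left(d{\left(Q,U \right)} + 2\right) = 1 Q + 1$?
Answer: $- \frac{1437151}{337001280} \approx -0.0042645$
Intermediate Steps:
$d{\left(Q,U \right)} = - \frac{13}{7} + \frac{Q}{7}$ ($d{\left(Q,U \right)} = -2 + \frac{1 Q + 1}{7} = -2 + \frac{Q + 1}{7} = -2 + \frac{1 + Q}{7} = -2 + \left(\frac{1}{7} + \frac{Q}{7}\right) = - \frac{13}{7} + \frac{Q}{7}$)
$O = -40$ ($O = \left(- \frac{13}{7} + \frac{1}{7} \cdot 6\right) \left(-4\right) \left(-10\right) = \left(- \frac{13}{7} + \frac{6}{7}\right) \left(-4\right) \left(-10\right) = \left(-1\right) \left(-4\right) \left(-10\right) = 4 \left(-10\right) = -40$)
$\frac{\frac{2865}{-4136} - \frac{3517}{-4074}}{O} = \frac{\frac{2865}{-4136} - \frac{3517}{-4074}}{-40} = \left(2865 \left(- \frac{1}{4136}\right) - - \frac{3517}{4074}\right) \left(- \frac{1}{40}\right) = \left(- \frac{2865}{4136} + \frac{3517}{4074}\right) \left(- \frac{1}{40}\right) = \frac{1437151}{8425032} \left(- \frac{1}{40}\right) = - \frac{1437151}{337001280}$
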